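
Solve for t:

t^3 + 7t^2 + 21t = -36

t = -4

Rearrange: t^3 + 7t^2 + 21t + 36 = 0.
Possible rational roots are divisors of 36. Testing t = -4 gives 0, so (t + 4) is a factor.
Divide: t^3 + 7t^2 + 21t + 36 = (t + 4)(t^2 + 3t + 9).
The quadratic t^2 + 3t + 9 has discriminant -27 < 0, so no further real roots.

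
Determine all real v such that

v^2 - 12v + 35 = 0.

Factor: (v - 7)(v - 5) = 0.
So v = 7 or v = 5.

v = 5 or v = 7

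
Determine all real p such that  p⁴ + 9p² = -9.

No real solutions.

Let u = p². The equation becomes u² + 9u + 9 = 0.
By the quadratic formula, u = -9/2 + 3·√(5)/2 or u = -9/2 - 3·√(5)/2.
p² = -9/2 + 3·√(5)/2 < 0 has no real solution.
p² = -9/2 - 3·√(5)/2 < 0 has no real solution.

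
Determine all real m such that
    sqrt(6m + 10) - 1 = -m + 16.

m = 9

Isolate the radical: sqrt(6m + 10) = -m + 17.
Square both sides: 6m + 10 = (-m + 17)^2.
Expand and rearrange: m^2 - 40m + 279 = 0.
Solving gives m = 31 or m = 9.
Check each candidate in the original equation:
  m = 31: sqrt(196) = 14, while -m + 17 = -14 — extraneous.
  m = 9: sqrt(64) = 8, while -m + 17 = 8 — valid.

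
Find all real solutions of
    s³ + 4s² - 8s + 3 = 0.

s = -5.5414 or s = 0.5414 or s = 1

Possible rational roots are divisors of 3. Testing s = 1 gives 0, so (s - 1) is a factor.
Divide: s³ + 4s² - 8s + 3 = (s - 1)(s² + 5s - 3).
Apply the quadratic formula to s² + 5s - 3 = 0: s = (-5 ± √37)/2, i.e. s ≈ 0.5414 or s ≈ -5.5414.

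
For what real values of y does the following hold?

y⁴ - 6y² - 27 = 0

y = -3 or y = 3

Let u = y². The equation becomes u² - 6u - 27 = 0.
Factor: (u - 9)(u + 3) = 0, so u = 9 or u = -3.
y² = 9 gives y = ±3.
y² = -3 < 0 has no real solution.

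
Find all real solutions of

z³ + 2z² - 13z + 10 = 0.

z = -5 or z = 1 or z = 2

Possible rational roots are divisors of 10. Testing z = 1 gives 0, so (z - 1) is a factor.
Divide: z³ + 2z² - 13z + 10 = (z - 1)(z² + 3z - 10).
Factor the quadratic: z = 2 or z = -5.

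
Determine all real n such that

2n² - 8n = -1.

Rearrange to standard form: 2n² - 8n + 1 = 0.
Discriminant: (-8)² − 4·2·1 = 56.
Quadratic formula: n = (8 ± √56) / 4.
So n = √(14)/2 + 2 ≈ 3.8708 or n = 2 - √(14)/2 ≈ 0.1292.

n = 0.1292 or n = 3.8708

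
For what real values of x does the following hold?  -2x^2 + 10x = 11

x = 1.634 or x = 3.366

Rearrange to standard form: -2x^2 + 10x - 11 = 0.
Discriminant: (10)^2 - 4*(-2)*(-11) = 12.
Quadratic formula: x = (-10 +/- sqrt(12)) / (-4).
So x = 5/2 - sqrt(3)/2 ~= 1.634 or x = sqrt(3)/2 + 5/2 ~= 3.366.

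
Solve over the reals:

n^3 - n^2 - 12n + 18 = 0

Possible rational roots are divisors of 18. Testing n = 3 gives 0, so (n - 3) is a factor.
Divide: n^3 - n^2 - 12n + 18 = (n - 3)(n^2 + 2n - 6).
Apply the quadratic formula to n^2 + 2n - 6 = 0: n = (-2 +/- sqrt(28))/2, i.e. n ~= 1.6458 or n ~= -3.6458.

n = -3.6458 or n = 1.6458 or n = 3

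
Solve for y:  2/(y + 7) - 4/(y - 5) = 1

y = -3 or y = -1

Multiply both sides by (y + 7)(y - 5):
2(y - 5) - 4(y + 7) = (y + 7)(y - 5).
Expand and collect terms: y² + 4y + 3 = 0.
Factor or apply the quadratic formula: y = -1 or y = -3.
Neither value makes a denominator zero (y ≠ -7, y ≠ 5), so both are valid.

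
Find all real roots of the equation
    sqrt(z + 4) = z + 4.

Square both sides: z + 4 = (z + 4)^2.
Expand and rearrange: z^2 + 7z + 12 = 0.
Solving gives z = -3 or z = -4.
Check each candidate in the original equation:
  z = -3: sqrt(1) = 1, while z + 4 = 1 — valid.
  z = -4: sqrt(0) = 0, while z + 4 = 0 — valid.

z = -4 or z = -3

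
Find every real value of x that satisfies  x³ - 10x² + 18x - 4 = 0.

Possible rational roots are divisors of -4. Testing x = 2 gives 0, so (x - 2) is a factor.
Divide: x³ - 10x² + 18x - 4 = (x - 2)(x² - 8x + 2).
Apply the quadratic formula to x² - 8x + 2 = 0: x = (8 ± √56)/2, i.e. x ≈ 7.7417 or x ≈ 0.2583.

x = 0.2583 or x = 2 or x = 7.7417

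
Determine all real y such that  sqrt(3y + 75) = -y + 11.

Square both sides: 3y + 75 = (-y + 11)^2.
Expand and rearrange: y^2 - 25y + 46 = 0.
Solving gives y = 23 or y = 2.
Check each candidate in the original equation:
  y = 23: sqrt(144) = 12, while -y + 11 = -12 — extraneous.
  y = 2: sqrt(81) = 9, while -y + 11 = 9 — valid.

y = 2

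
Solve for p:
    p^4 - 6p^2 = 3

p = -2.5425 or p = 2.5425

Let u = p^2. The equation becomes u^2 - 6u - 3 = 0.
By the quadratic formula, u = 3 + 2*sqrt(3) or u = 3 - 2*sqrt(3).
p^2 = 3 + 2*sqrt(3) gives p = +/-sqrt(3 + 2*sqrt(3)) ~= +/-2.5425.
p^2 = 3 - 2*sqrt(3) < 0 has no real solution.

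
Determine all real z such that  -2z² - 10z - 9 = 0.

z = -3.8229 or z = -1.1771

Discriminant: (-10)² − 4·(-2)·(-9) = 28.
Quadratic formula: z = (10 ± √28) / (-4).
So z = -5/2 - √(7)/2 ≈ -3.8229 or z = -5/2 + √(7)/2 ≈ -1.1771.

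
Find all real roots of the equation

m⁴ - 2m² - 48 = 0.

Let u = m². The equation becomes u² - 2u - 48 = 0.
Factor: (u + 6)(u - 8) = 0, so u = -6 or u = 8.
m² = -6 < 0 has no real solution.
m² = 8 gives m = ±2·√(2) ≈ ±2.8284.

m = -2.8284 or m = 2.8284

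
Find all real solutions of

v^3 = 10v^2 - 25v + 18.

v = 1.3542 or v = 2 or v = 6.6458

Rearrange: v^3 - 10v^2 + 25v - 18 = 0.
Possible rational roots are divisors of -18. Testing v = 2 gives 0, so (v - 2) is a factor.
Divide: v^3 - 10v^2 + 25v - 18 = (v - 2)(v^2 - 8v + 9).
Apply the quadratic formula to v^2 - 8v + 9 = 0: v = (8 +/- sqrt(28))/2, i.e. v ~= 6.6458 or v ~= 1.3542.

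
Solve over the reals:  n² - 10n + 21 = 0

Factor: (n - 3)(n - 7) = 0.
So n = 3 or n = 7.

n = 3 or n = 7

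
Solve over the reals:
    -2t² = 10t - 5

Rearrange to standard form: -2t² - 10t + 5 = 0.
Discriminant: (-10)² − 4·(-2)·5 = 140.
Quadratic formula: t = (10 ± √140) / (-4).
So t = -√(35)/2 - 5/2 ≈ -5.458 or t = -5/2 + √(35)/2 ≈ 0.458.

t = -5.458 or t = 0.458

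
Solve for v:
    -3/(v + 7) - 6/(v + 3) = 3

Multiply both sides by (v + 7)(v + 3):
-3(v + 3) - 6(v + 7) = 3(v + 7)(v + 3).
Expand and collect terms: 3v² + 39v + 114 = 0.
By the quadratic formula, v = (-39 ± √153) / 6, so v ≈ -4.4384 or v ≈ -8.5616.
Neither value makes a denominator zero (v ≠ -7, v ≠ -3), so both are valid.

v = -8.5616 or v = -4.4384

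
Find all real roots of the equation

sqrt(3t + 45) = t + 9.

Square both sides: 3t + 45 = (t + 9)^2.
Expand and rearrange: t^2 + 15t + 36 = 0.
Solving gives t = -3 or t = -12.
Check each candidate in the original equation:
  t = -3: sqrt(36) = 6, while t + 9 = 6 — valid.
  t = -12: sqrt(9) = 3, while t + 9 = -3 — extraneous.

t = -3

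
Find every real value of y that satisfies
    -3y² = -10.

y = -1.8257 or y = 1.8257

Rearrange to standard form: -3y² + 10 = 0.
Discriminant: (0)² − 4·(-3)·10 = 120.
Quadratic formula: y = (0 ± √120) / (-6).
So y = -√(30)/3 ≈ -1.8257 or y = √(30)/3 ≈ 1.8257.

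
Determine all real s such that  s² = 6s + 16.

s = -2 or s = 8

Bring every term to one side: s² - 6s - 16 = 0.
Factor: (s - 8)(s + 2) = 0.
So s = 8 or s = -2.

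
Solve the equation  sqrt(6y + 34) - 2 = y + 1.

y = 5

Isolate the radical: sqrt(6y + 34) = y + 3.
Square both sides: 6y + 34 = (y + 3)^2.
Expand and rearrange: y^2 - 25 = 0.
Solving gives y = 5 or y = -5.
Check each candidate in the original equation:
  y = 5: sqrt(64) = 8, while y + 3 = 8 — valid.
  y = -5: sqrt(4) = 2, while y + 3 = -2 — extraneous.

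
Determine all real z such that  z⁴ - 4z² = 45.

Let u = z². The equation becomes u² - 4u - 45 = 0.
Factor: (u + 5)(u - 9) = 0, so u = -5 or u = 9.
z² = -5 < 0 has no real solution.
z² = 9 gives z = ±3.

z = -3 or z = 3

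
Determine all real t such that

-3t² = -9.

Rearrange to standard form: -3t² + 9 = 0.
Discriminant: (0)² − 4·(-3)·9 = 108.
Quadratic formula: t = (0 ± √108) / (-6).
So t = -√(3) ≈ -1.7321 or t = √(3) ≈ 1.7321.

t = -1.7321 or t = 1.7321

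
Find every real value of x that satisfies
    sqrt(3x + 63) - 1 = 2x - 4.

x = 6

Isolate the radical: sqrt(3x + 63) = 2x - 3.
Square both sides: 3x + 63 = (2x - 3)^2.
Expand and rearrange: 4x^2 - 15x - 54 = 0.
Solving gives x = 6 or x = -2.25.
Check each candidate in the original equation:
  x = 6: sqrt(81) = 9, while 2x - 3 = 9 — valid.
  x = -2.25: sqrt(56.25) = 7.5, while 2x - 3 = -7.5 — extraneous.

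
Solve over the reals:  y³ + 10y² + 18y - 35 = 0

Possible rational roots are divisors of -35. Testing y = -5 gives 0, so (y + 5) is a factor.
Divide: y³ + 10y² + 18y - 35 = (y + 5)(y² + 5y - 7).
Apply the quadratic formula to y² + 5y - 7 = 0: y = (-5 ± √53)/2, i.e. y ≈ 1.1401 or y ≈ -6.1401.

y = -6.1401 or y = -5 or y = 1.1401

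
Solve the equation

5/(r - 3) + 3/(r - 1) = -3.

Multiply both sides by (r - 3)(r - 1):
5(r - 1) + 3(r - 3) = -3(r - 3)(r - 1).
Expand and collect terms: -3r² + 4r + 5 = 0.
By the quadratic formula, r = (-4 ± √76) / -6, so r ≈ -0.7863 or r ≈ 2.1196.
Neither value makes a denominator zero (r ≠ 3, r ≠ 1), so both are valid.

r = -0.7863 or r = 2.1196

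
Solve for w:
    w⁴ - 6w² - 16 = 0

w = -2.8284 or w = 2.8284

Let u = w². The equation becomes u² - 6u - 16 = 0.
Factor: (u + 2)(u - 8) = 0, so u = -2 or u = 8.
w² = -2 < 0 has no real solution.
w² = 8 gives w = ±2·√(2) ≈ ±2.8284.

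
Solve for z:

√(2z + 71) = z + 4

Square both sides: 2z + 71 = (z + 4)².
Expand and rearrange: z² + 6z - 55 = 0.
Solving gives z = 5 or z = -11.
Check each candidate in the original equation:
  z = 5: √(81) = 9, while z + 4 = 9 — valid.
  z = -11: √(49) = 7, while z + 4 = -7 — extraneous.

z = 5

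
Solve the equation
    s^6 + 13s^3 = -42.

s = -1.9129 or s = -1.8171

Let u = s^3. The equation becomes u^2 + 13u + 42 = 0.
Factor: (u + 7)(u + 6) = 0, so u = -7 or u = -6.
s^3 = -7 gives s = -(7)^(1/3) ~= -1.9129.
s^3 = -6 gives s = -(6)^(1/3) ~= -1.8171.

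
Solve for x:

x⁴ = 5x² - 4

Let u = x². The equation becomes u² - 5u + 4 = 0.
Factor: (u - 4)(u - 1) = 0, so u = 4 or u = 1.
x² = 4 gives x = ±2.
x² = 1 gives x = ±1.

x = -2 or x = -1 or x = 1 or x = 2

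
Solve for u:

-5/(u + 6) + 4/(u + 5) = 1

u = -8.2361 or u = -3.7639

Multiply both sides by (u + 6)(u + 5):
-5(u + 5) + 4(u + 6) = (u + 6)(u + 5).
Expand and collect terms: u^2 + 12u + 31 = 0.
By the quadratic formula, u = (-12 +/- sqrt(20)) / 2, so u ~= -3.7639 or u ~= -8.2361.
Neither value makes a denominator zero (u != -6, u != -5), so both are valid.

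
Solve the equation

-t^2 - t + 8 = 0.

Discriminant: (-1)^2 - 4*(-1)*8 = 33.
Quadratic formula: t = (1 +/- sqrt(33)) / (-2).
So t = -sqrt(33)/2 - 1/2 ~= -3.3723 or t = -1/2 + sqrt(33)/2 ~= 2.3723.

t = -3.3723 or t = 2.3723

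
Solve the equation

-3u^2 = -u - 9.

Rearrange to standard form: -3u^2 + u + 9 = 0.
Discriminant: (1)^2 - 4*(-3)*9 = 109.
Quadratic formula: u = (-1 +/- sqrt(109)) / (-6).
So u = 1/6 - sqrt(109)/6 ~= -1.5734 or u = 1/6 + sqrt(109)/6 ~= 1.9067.

u = -1.5734 or u = 1.9067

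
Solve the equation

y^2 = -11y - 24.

Bring every term to one side: y^2 + 11y + 24 = 0.
Factor: (y + 8)(y + 3) = 0.
So y = -8 or y = -3.

y = -8 or y = -3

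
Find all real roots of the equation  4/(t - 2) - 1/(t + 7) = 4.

t = -7.2256 or t = 2.9756

Multiply both sides by (t - 2)(t + 7):
4(t + 7) - (t - 2) = 4(t - 2)(t + 7).
Expand and collect terms: 4t² + 17t - 86 = 0.
By the quadratic formula, t = (-17 ± √1665) / 8, so t ≈ 2.9756 or t ≈ -7.2256.
Neither value makes a denominator zero (t ≠ 2, t ≠ -7), so both are valid.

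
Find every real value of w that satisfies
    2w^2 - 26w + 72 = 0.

Factor: 2(w - 9)(w - 4) = 0.
So w = 9 or w = 4.

w = 4 or w = 9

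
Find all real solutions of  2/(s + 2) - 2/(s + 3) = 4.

s = -3.366 or s = -1.634

Multiply both sides by (s + 2)(s + 3):
2(s + 3) - 2(s + 2) = 4(s + 2)(s + 3).
Expand and collect terms: 4s^2 + 20s + 22 = 0.
By the quadratic formula, s = (-20 +/- sqrt(48)) / 8, so s ~= -1.634 or s ~= -3.366.
Neither value makes a denominator zero (s != -2, s != -3), so both are valid.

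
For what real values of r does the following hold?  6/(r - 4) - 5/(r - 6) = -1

r = 1 or r = 8

Multiply both sides by (r - 4)(r - 6):
6(r - 6) - 5(r - 4) = -(r - 4)(r - 6).
Expand and collect terms: -r² + 9r - 8 = 0.
Factor or apply the quadratic formula: r = 1 or r = 8.
Neither value makes a denominator zero (r ≠ 4, r ≠ 6), so both are valid.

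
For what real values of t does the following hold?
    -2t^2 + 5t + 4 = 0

t = -0.6375 or t = 3.1375

Discriminant: (5)^2 - 4*(-2)*4 = 57.
Quadratic formula: t = (-5 +/- sqrt(57)) / (-4).
So t = 5/4 - sqrt(57)/4 ~= -0.6375 or t = 5/4 + sqrt(57)/4 ~= 3.1375.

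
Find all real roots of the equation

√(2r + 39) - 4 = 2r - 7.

Isolate the radical: √(2r + 39) = 2r - 3.
Square both sides: 2r + 39 = (2r - 3)².
Expand and rearrange: 4r² - 14r - 30 = 0.
Solving gives r = 5 or r = -1.5.
Check each candidate in the original equation:
  r = 5: √(49) = 7, while 2r - 3 = 7 — valid.
  r = -1.5: √(36) = 6, while 2r - 3 = -6 — extraneous.

r = 5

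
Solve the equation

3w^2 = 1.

w = -0.5774 or w = 0.5774

Rearrange to standard form: 3w^2 - 1 = 0.
Discriminant: (0)^2 - 4*3*(-1) = 12.
Quadratic formula: w = (0 +/- sqrt(12)) / 6.
So w = sqrt(3)/3 ~= 0.5774 or w = -sqrt(3)/3 ~= -0.5774.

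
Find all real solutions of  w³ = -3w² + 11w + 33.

w = -3.3166 or w = -3 or w = 3.3166

Rearrange: w³ + 3w² - 11w - 33 = 0.
Possible rational roots are divisors of -33. Testing w = -3 gives 0, so (w + 3) is a factor.
Divide: w³ + 3w² - 11w - 33 = (w + 3)(w² - 11).
Apply the quadratic formula to w² - 11 = 0: w = (0 ± √44)/2, i.e. w ≈ 3.3166 or w ≈ -3.3166.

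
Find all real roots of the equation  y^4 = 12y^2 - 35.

y = -2.6458 or y = -2.2361 or y = 2.2361 or y = 2.6458

Let u = y^2. The equation becomes u^2 - 12u + 35 = 0.
Factor: (u - 5)(u - 7) = 0, so u = 5 or u = 7.
y^2 = 5 gives y = +/-sqrt(5) ~= +/-2.2361.
y^2 = 7 gives y = +/-sqrt(7) ~= +/-2.6458.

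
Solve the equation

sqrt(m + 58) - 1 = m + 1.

Isolate the radical: sqrt(m + 58) = m + 2.
Square both sides: m + 58 = (m + 2)^2.
Expand and rearrange: m^2 + 3m - 54 = 0.
Solving gives m = 6 or m = -9.
Check each candidate in the original equation:
  m = 6: sqrt(64) = 8, while m + 2 = 8 — valid.
  m = -9: sqrt(49) = 7, while m + 2 = -7 — extraneous.

m = 6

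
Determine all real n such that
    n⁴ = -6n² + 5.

n = -0.8612 or n = 0.8612

Let u = n². The equation becomes u² + 6u - 5 = 0.
By the quadratic formula, u = -3 + √(14) or u = -√(14) - 3.
n² = -3 + √(14) gives n = ±√(-3 + √(14)) ≈ ±0.8612.
n² = -√(14) - 3 < 0 has no real solution.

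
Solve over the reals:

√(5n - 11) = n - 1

Square both sides: 5n - 11 = (n - 1)².
Expand and rearrange: n² - 7n + 12 = 0.
Solving gives n = 4 or n = 3.
Check each candidate in the original equation:
  n = 4: √(9) = 3, while n - 1 = 3 — valid.
  n = 3: √(4) = 2, while n - 1 = 2 — valid.

n = 3 or n = 4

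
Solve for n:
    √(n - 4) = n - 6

n = 8

Square both sides: n - 4 = (n - 6)².
Expand and rearrange: n² - 13n + 40 = 0.
Solving gives n = 8 or n = 5.
Check each candidate in the original equation:
  n = 8: √(4) = 2, while n - 6 = 2 — valid.
  n = 5: √(1) = 1, while n - 6 = -1 — extraneous.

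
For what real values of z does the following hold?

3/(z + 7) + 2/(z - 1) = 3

z = -6.086 or z = 1.7527

Multiply both sides by (z + 7)(z - 1):
3(z - 1) + 2(z + 7) = 3(z + 7)(z - 1).
Expand and collect terms: 3z^2 + 13z - 32 = 0.
By the quadratic formula, z = (-13 +/- sqrt(553)) / 6, so z ~= 1.7527 or z ~= -6.086.
Neither value makes a denominator zero (z != -7, z != 1), so both are valid.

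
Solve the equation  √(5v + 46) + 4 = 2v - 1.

Isolate the radical: √(5v + 46) = 2v - 5.
Square both sides: 5v + 46 = (2v - 5)².
Expand and rearrange: 4v² - 25v - 21 = 0.
Solving gives v = 7 or v = -0.75.
Check each candidate in the original equation:
  v = 7: √(81) = 9, while 2v - 5 = 9 — valid.
  v = -0.75: √(42.25) = 6.5, while 2v - 5 = -6.5 — extraneous.

v = 7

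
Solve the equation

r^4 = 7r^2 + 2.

r = -2.6972 or r = 2.6972

Let u = r^2. The equation becomes u^2 - 7u - 2 = 0.
By the quadratic formula, u = 7/2 + sqrt(57)/2 or u = 7/2 - sqrt(57)/2.
r^2 = 7/2 + sqrt(57)/2 gives r = +/-sqrt(7/2 + sqrt(57)/2) ~= +/-2.6972.
r^2 = 7/2 - sqrt(57)/2 < 0 has no real solution.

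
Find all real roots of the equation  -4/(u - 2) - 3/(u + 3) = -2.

Multiply both sides by (u - 2)(u + 3):
-4(u + 3) - 3(u - 2) = -2(u - 2)(u + 3).
Expand and collect terms: -2u² + 5u + 18 = 0.
Factor or apply the quadratic formula: u = -2 or u = 4.5.
Neither value makes a denominator zero (u ≠ 2, u ≠ -3), so both are valid.

u = -2 or u = 4.5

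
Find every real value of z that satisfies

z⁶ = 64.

z = -2 or z = 2

Let u = z³. The equation becomes u² - 64 = 0.
Factor: (u + 8)(u - 8) = 0, so u = -8 or u = 8.
z³ = -8 gives z = -2.
z³ = 8 gives z = 2.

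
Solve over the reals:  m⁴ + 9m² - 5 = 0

m = -0.7245 or m = 0.7245

Let u = m². The equation becomes u² + 9u - 5 = 0.
By the quadratic formula, u = -9/2 + √(101)/2 or u = -√(101)/2 - 9/2.
m² = -9/2 + √(101)/2 gives m = ±√(-9/2 + √(101)/2) ≈ ±0.7245.
m² = -√(101)/2 - 9/2 < 0 has no real solution.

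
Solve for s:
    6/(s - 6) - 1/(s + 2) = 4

Multiply both sides by (s - 6)(s + 2):
6(s + 2) - (s - 6) = 4(s - 6)(s + 2).
Expand and collect terms: 4s² - 21s - 66 = 0.
By the quadratic formula, s = (21 ± √1497) / 8, so s ≈ 7.4614 or s ≈ -2.2114.
Neither value makes a denominator zero (s ≠ 6, s ≠ -2), so both are valid.

s = -2.2114 or s = 7.4614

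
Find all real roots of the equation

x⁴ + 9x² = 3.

Let u = x². The equation becomes u² + 9u - 3 = 0.
By the quadratic formula, u = -9/2 + √(93)/2 or u = -√(93)/2 - 9/2.
x² = -9/2 + √(93)/2 gives x = ±√(-9/2 + √(93)/2) ≈ ±0.5673.
x² = -√(93)/2 - 9/2 < 0 has no real solution.

x = -0.5673 or x = 0.5673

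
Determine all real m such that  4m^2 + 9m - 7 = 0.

m = -2.8616 or m = 0.6116

Discriminant: (9)^2 - 4*4*(-7) = 193.
Quadratic formula: m = (-9 +/- sqrt(193)) / 8.
So m = -9/8 + sqrt(193)/8 ~= 0.6116 or m = -sqrt(193)/8 - 9/8 ~= -2.8616.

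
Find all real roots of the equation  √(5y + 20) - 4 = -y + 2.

Isolate the radical: √(5y + 20) = -y + 6.
Square both sides: 5y + 20 = (-y + 6)².
Expand and rearrange: y² - 17y + 16 = 0.
Solving gives y = 16 or y = 1.
Check each candidate in the original equation:
  y = 16: √(100) = 10, while -y + 6 = -10 — extraneous.
  y = 1: √(25) = 5, while -y + 6 = 5 — valid.

y = 1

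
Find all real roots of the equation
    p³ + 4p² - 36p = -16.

Rearrange: p³ + 4p² - 36p + 16 = 0.
Possible rational roots are divisors of 16. Testing p = 4 gives 0, so (p - 4) is a factor.
Divide: p³ + 4p² - 36p + 16 = (p - 4)(p² + 8p - 4).
Apply the quadratic formula to p² + 8p - 4 = 0: p = (-8 ± √80)/2, i.e. p ≈ 0.4721 or p ≈ -8.4721.

p = -8.4721 or p = 0.4721 or p = 4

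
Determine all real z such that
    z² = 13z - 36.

Bring every term to one side: z² - 13z + 36 = 0.
Factor: (z - 9)(z - 4) = 0.
So z = 9 or z = 4.

z = 4 or z = 9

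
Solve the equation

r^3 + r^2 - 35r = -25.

Rearrange: r^3 + r^2 - 35r + 25 = 0.
Possible rational roots are divisors of 25. Testing r = 5 gives 0, so (r - 5) is a factor.
Divide: r^3 + r^2 - 35r + 25 = (r - 5)(r^2 + 6r - 5).
Apply the quadratic formula to r^2 + 6r - 5 = 0: r = (-6 +/- sqrt(56))/2, i.e. r ~= 0.7417 or r ~= -6.7417.

r = -6.7417 or r = 0.7417 or r = 5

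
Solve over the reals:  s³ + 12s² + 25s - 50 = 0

s = -8.217 or s = -5 or s = 1.217

Possible rational roots are divisors of -50. Testing s = -5 gives 0, so (s + 5) is a factor.
Divide: s³ + 12s² + 25s - 50 = (s + 5)(s² + 7s - 10).
Apply the quadratic formula to s² + 7s - 10 = 0: s = (-7 ± √89)/2, i.e. s ≈ 1.217 or s ≈ -8.217.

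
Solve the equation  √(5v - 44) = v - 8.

v = 9 or v = 12

Square both sides: 5v - 44 = (v - 8)².
Expand and rearrange: v² - 21v + 108 = 0.
Solving gives v = 12 or v = 9.
Check each candidate in the original equation:
  v = 12: √(16) = 4, while v - 8 = 4 — valid.
  v = 9: √(1) = 1, while v - 8 = 1 — valid.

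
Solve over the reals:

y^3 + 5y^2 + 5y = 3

Rearrange: y^3 + 5y^2 + 5y - 3 = 0.
Possible rational roots are divisors of -3. Testing y = -3 gives 0, so (y + 3) is a factor.
Divide: y^3 + 5y^2 + 5y - 3 = (y + 3)(y^2 + 2y - 1).
Apply the quadratic formula to y^2 + 2y - 1 = 0: y = (-2 +/- sqrt(8))/2, i.e. y ~= 0.4142 or y ~= -2.4142.

y = -3 or y = -2.4142 or y = 0.4142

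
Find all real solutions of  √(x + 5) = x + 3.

x = -1

Square both sides: x + 5 = (x + 3)².
Expand and rearrange: x² + 5x + 4 = 0.
Solving gives x = -1 or x = -4.
Check each candidate in the original equation:
  x = -1: √(4) = 2, while x + 3 = 2 — valid.
  x = -4: √(1) = 1, while x + 3 = -1 — extraneous.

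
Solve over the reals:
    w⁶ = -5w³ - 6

w = -1.4422 or w = -1.2599

Let u = w³. The equation becomes u² + 5u + 6 = 0.
Factor: (u + 3)(u + 2) = 0, so u = -3 or u = -2.
w³ = -3 gives w = -∛(3) ≈ -1.4422.
w³ = -2 gives w = -∛(2) ≈ -1.2599.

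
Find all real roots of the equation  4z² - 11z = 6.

Rearrange to standard form: 4z² - 11z - 6 = 0.
Discriminant: (-11)² − 4·4·(-6) = 217.
Quadratic formula: z = (11 ± √217) / 8.
So z = 11/8 + √(217)/8 ≈ 3.2164 or z = 11/8 - √(217)/8 ≈ -0.4664.

z = -0.4664 or z = 3.2164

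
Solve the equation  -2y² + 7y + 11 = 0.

Discriminant: (7)² − 4·(-2)·11 = 137.
Quadratic formula: y = (-7 ± √137) / (-4).
So y = 7/4 - √(137)/4 ≈ -1.1762 or y = 7/4 + √(137)/4 ≈ 4.6762.

y = -1.1762 or y = 4.6762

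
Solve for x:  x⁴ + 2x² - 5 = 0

x = -1.2039 or x = 1.2039

Let u = x². The equation becomes u² + 2u - 5 = 0.
By the quadratic formula, u = -1 + √(6) or u = -√(6) - 1.
x² = -1 + √(6) gives x = ±√(-1 + √(6)) ≈ ±1.2039.
x² = -√(6) - 1 < 0 has no real solution.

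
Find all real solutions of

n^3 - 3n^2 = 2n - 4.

Rearrange: n^3 - 3n^2 - 2n + 4 = 0.
Possible rational roots are divisors of 4. Testing n = 1 gives 0, so (n - 1) is a factor.
Divide: n^3 - 3n^2 - 2n + 4 = (n - 1)(n^2 - 2n - 4).
Apply the quadratic formula to n^2 - 2n - 4 = 0: n = (2 +/- sqrt(20))/2, i.e. n ~= 3.2361 or n ~= -1.2361.

n = -1.2361 or n = 1 or n = 3.2361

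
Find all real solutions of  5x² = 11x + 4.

x = -0.3177 or x = 2.5177

Rearrange to standard form: 5x² - 11x - 4 = 0.
Discriminant: (-11)² − 4·5·(-4) = 201.
Quadratic formula: x = (11 ± √201) / 10.
So x = 11/10 + √(201)/10 ≈ 2.5177 or x = 11/10 - √(201)/10 ≈ -0.3177.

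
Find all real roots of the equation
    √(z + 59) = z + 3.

Square both sides: z + 59 = (z + 3)².
Expand and rearrange: z² + 5z - 50 = 0.
Solving gives z = 5 or z = -10.
Check each candidate in the original equation:
  z = 5: √(64) = 8, while z + 3 = 8 — valid.
  z = -10: √(49) = 7, while z + 3 = -7 — extraneous.

z = 5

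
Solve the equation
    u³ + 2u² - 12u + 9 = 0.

Possible rational roots are divisors of 9. Testing u = 1 gives 0, so (u - 1) is a factor.
Divide: u³ + 2u² - 12u + 9 = (u - 1)(u² + 3u - 9).
Apply the quadratic formula to u² + 3u - 9 = 0: u = (-3 ± √45)/2, i.e. u ≈ 1.8541 or u ≈ -4.8541.

u = -4.8541 or u = 1 or u = 1.8541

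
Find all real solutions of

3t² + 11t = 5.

Rearrange to standard form: 3t² + 11t - 5 = 0.
Discriminant: (11)² − 4·3·(-5) = 181.
Quadratic formula: t = (-11 ± √181) / 6.
So t = -11/6 + √(181)/6 ≈ 0.4089 or t = -√(181)/6 - 11/6 ≈ -4.0756.

t = -4.0756 or t = 0.4089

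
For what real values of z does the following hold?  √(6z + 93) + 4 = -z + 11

z = -2

Isolate the radical: √(6z + 93) = -z + 7.
Square both sides: 6z + 93 = (-z + 7)².
Expand and rearrange: z² - 20z - 44 = 0.
Solving gives z = 22 or z = -2.
Check each candidate in the original equation:
  z = 22: √(225) = 15, while -z + 7 = -15 — extraneous.
  z = -2: √(81) = 9, while -z + 7 = 9 — valid.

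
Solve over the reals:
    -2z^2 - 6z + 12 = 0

z = -4.3723 or z = 1.3723

Discriminant: (-6)^2 - 4*(-2)*12 = 132.
Quadratic formula: z = (6 +/- sqrt(132)) / (-4).
So z = -sqrt(33)/2 - 3/2 ~= -4.3723 or z = -3/2 + sqrt(33)/2 ~= 1.3723.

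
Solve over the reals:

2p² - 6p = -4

p = 1 or p = 2

Bring every term to one side: 2p² - 6p + 4 = 0.
Factor: 2(p - 1)(p - 2) = 0.
So p = 1 or p = 2.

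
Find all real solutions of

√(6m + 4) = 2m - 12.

Square both sides: 6m + 4 = (2m - 12)².
Expand and rearrange: 4m² - 54m + 140 = 0.
Solving gives m = 10 or m = 3.5.
Check each candidate in the original equation:
  m = 10: √(64) = 8, while 2m - 12 = 8 — valid.
  m = 3.5: √(25) = 5, while 2m - 12 = -5 — extraneous.

m = 10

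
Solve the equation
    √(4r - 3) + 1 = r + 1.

Isolate the radical: √(4r - 3) = r.
Square both sides: 4r - 3 = (r)².
Expand and rearrange: r² - 4r + 3 = 0.
Solving gives r = 3 or r = 1.
Check each candidate in the original equation:
  r = 3: √(9) = 3, while r = 3 — valid.
  r = 1: √(1) = 1, while r = 1 — valid.

r = 1 or r = 3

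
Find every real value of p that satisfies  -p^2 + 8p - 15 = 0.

p = 3 or p = 5

Factor: -1(p - 5)(p - 3) = 0.
So p = 5 or p = 3.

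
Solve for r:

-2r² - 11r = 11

Rearrange to standard form: -2r² - 11r - 11 = 0.
Discriminant: (-11)² − 4·(-2)·(-11) = 33.
Quadratic formula: r = (11 ± √33) / (-4).
So r = -11/4 - √(33)/4 ≈ -4.1861 or r = -11/4 + √(33)/4 ≈ -1.3139.

r = -4.1861 or r = -1.3139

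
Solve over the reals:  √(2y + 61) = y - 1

y = 10

Square both sides: 2y + 61 = (y - 1)².
Expand and rearrange: y² - 4y - 60 = 0.
Solving gives y = 10 or y = -6.
Check each candidate in the original equation:
  y = 10: √(81) = 9, while y - 1 = 9 — valid.
  y = -6: √(49) = 7, while y - 1 = -7 — extraneous.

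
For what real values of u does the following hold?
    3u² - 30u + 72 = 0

u = 4 or u = 6

Factor: 3(u - 6)(u - 4) = 0.
So u = 6 or u = 4.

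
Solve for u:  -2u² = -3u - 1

Rearrange to standard form: -2u² + 3u + 1 = 0.
Discriminant: (3)² − 4·(-2)·1 = 17.
Quadratic formula: u = (-3 ± √17) / (-4).
So u = 3/4 - √(17)/4 ≈ -0.2808 or u = 3/4 + √(17)/4 ≈ 1.7808.

u = -0.2808 or u = 1.7808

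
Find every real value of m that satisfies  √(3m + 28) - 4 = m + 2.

m = -1

Isolate the radical: √(3m + 28) = m + 6.
Square both sides: 3m + 28 = (m + 6)².
Expand and rearrange: m² + 9m + 8 = 0.
Solving gives m = -1 or m = -8.
Check each candidate in the original equation:
  m = -1: √(25) = 5, while m + 6 = 5 — valid.
  m = -8: √(4) = 2, while m + 6 = -2 — extraneous.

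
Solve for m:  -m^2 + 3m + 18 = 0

Factor: -1(m - 6)(m + 3) = 0.
So m = 6 or m = -3.

m = -3 or m = 6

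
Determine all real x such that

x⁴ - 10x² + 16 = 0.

Let u = x². The equation becomes u² - 10u + 16 = 0.
Factor: (u - 8)(u - 2) = 0, so u = 8 or u = 2.
x² = 8 gives x = ±2·√(2) ≈ ±2.8284.
x² = 2 gives x = ±√(2) ≈ ±1.4142.

x = -2.8284 or x = -1.4142 or x = 1.4142 or x = 2.8284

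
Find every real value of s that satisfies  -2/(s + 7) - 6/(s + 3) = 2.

s = -9 or s = -5

Multiply both sides by (s + 7)(s + 3):
-2(s + 3) - 6(s + 7) = 2(s + 7)(s + 3).
Expand and collect terms: 2s^2 + 28s + 90 = 0.
Factor or apply the quadratic formula: s = -5 or s = -9.
Neither value makes a denominator zero (s != -7, s != -3), so both are valid.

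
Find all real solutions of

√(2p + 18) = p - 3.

p = 9

Square both sides: 2p + 18 = (p - 3)².
Expand and rearrange: p² - 8p - 9 = 0.
Solving gives p = 9 or p = -1.
Check each candidate in the original equation:
  p = 9: √(36) = 6, while p - 3 = 6 — valid.
  p = -1: √(16) = 4, while p - 3 = -4 — extraneous.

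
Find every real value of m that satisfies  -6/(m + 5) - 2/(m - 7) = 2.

Multiply both sides by (m + 5)(m - 7):
-6(m - 7) - 2(m + 5) = 2(m + 5)(m - 7).
Expand and collect terms: 2m² + 4m - 102 = 0.
By the quadratic formula, m = (-4 ± √832) / 4, so m ≈ 6.2111 or m ≈ -8.2111.
Neither value makes a denominator zero (m ≠ -5, m ≠ 7), so both are valid.

m = -8.2111 or m = 6.2111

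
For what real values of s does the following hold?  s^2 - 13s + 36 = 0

Factor: (s - 9)(s - 4) = 0.
So s = 9 or s = 4.

s = 4 or s = 9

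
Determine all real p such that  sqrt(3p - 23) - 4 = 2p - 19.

Isolate the radical: sqrt(3p - 23) = 2p - 15.
Square both sides: 3p - 23 = (2p - 15)^2.
Expand and rearrange: 4p^2 - 63p + 248 = 0.
Solving gives p = 8 or p = 7.75.
Check each candidate in the original equation:
  p = 8: sqrt(1) = 1, while 2p - 15 = 1 — valid.
  p = 7.75: sqrt(0.25) = 0.5, while 2p - 15 = 0.5 — valid.

p = 7.75 or p = 8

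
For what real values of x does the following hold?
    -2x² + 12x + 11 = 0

x = -0.8079 or x = 6.8079

Discriminant: (12)² − 4·(-2)·11 = 232.
Quadratic formula: x = (-12 ± √232) / (-4).
So x = 3 - √(58)/2 ≈ -0.8079 or x = 3 + √(58)/2 ≈ 6.8079.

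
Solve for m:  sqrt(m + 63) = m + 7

m = 1

Square both sides: m + 63 = (m + 7)^2.
Expand and rearrange: m^2 + 13m - 14 = 0.
Solving gives m = 1 or m = -14.
Check each candidate in the original equation:
  m = 1: sqrt(64) = 8, while m + 7 = 8 — valid.
  m = -14: sqrt(49) = 7, while m + 7 = -7 — extraneous.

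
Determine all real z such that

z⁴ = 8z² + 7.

Let u = z². The equation becomes u² - 8u - 7 = 0.
By the quadratic formula, u = 4 + √(23) or u = 4 - √(23).
z² = 4 + √(23) gives z = ±√(4 + √(23)) ≈ ±2.9658.
z² = 4 - √(23) < 0 has no real solution.

z = -2.9658 or z = 2.9658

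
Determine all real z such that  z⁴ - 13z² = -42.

z = -2.6458 or z = -2.4495 or z = 2.4495 or z = 2.6458

Let u = z². The equation becomes u² - 13u + 42 = 0.
Factor: (u - 6)(u - 7) = 0, so u = 6 or u = 7.
z² = 6 gives z = ±√(6) ≈ ±2.4495.
z² = 7 gives z = ±√(7) ≈ ±2.6458.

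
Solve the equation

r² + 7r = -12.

Bring every term to one side: r² + 7r + 12 = 0.
Factor: (r + 3)(r + 4) = 0.
So r = -3 or r = -4.

r = -4 or r = -3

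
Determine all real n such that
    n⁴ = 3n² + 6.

n = -2.091 or n = 2.091

Let u = n². The equation becomes u² - 3u - 6 = 0.
By the quadratic formula, u = 3/2 + √(33)/2 or u = 3/2 - √(33)/2.
n² = 3/2 + √(33)/2 gives n = ±√(3/2 + √(33)/2) ≈ ±2.091.
n² = 3/2 - √(33)/2 < 0 has no real solution.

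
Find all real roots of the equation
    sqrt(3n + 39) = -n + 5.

n = -1

Square both sides: 3n + 39 = (-n + 5)^2.
Expand and rearrange: n^2 - 13n - 14 = 0.
Solving gives n = 14 or n = -1.
Check each candidate in the original equation:
  n = 14: sqrt(81) = 9, while -n + 5 = -9 — extraneous.
  n = -1: sqrt(36) = 6, while -n + 5 = 6 — valid.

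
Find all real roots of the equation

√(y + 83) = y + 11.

Square both sides: y + 83 = (y + 11)².
Expand and rearrange: y² + 21y + 38 = 0.
Solving gives y = -2 or y = -19.
Check each candidate in the original equation:
  y = -2: √(81) = 9, while y + 11 = 9 — valid.
  y = -19: √(64) = 8, while y + 11 = -8 — extraneous.

y = -2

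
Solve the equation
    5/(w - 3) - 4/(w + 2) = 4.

Multiply both sides by (w - 3)(w + 2):
5(w + 2) - 4(w - 3) = 4(w - 3)(w + 2).
Expand and collect terms: 4w² - 5w - 46 = 0.
By the quadratic formula, w = (5 ± √761) / 8, so w ≈ 4.0733 or w ≈ -2.8233.
Neither value makes a denominator zero (w ≠ 3, w ≠ -2), so both are valid.

w = -2.8233 or w = 4.0733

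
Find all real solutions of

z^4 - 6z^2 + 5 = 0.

Let u = z^2. The equation becomes u^2 - 6u + 5 = 0.
Factor: (u - 5)(u - 1) = 0, so u = 5 or u = 1.
z^2 = 5 gives z = +/-sqrt(5) ~= +/-2.2361.
z^2 = 1 gives z = +/-1.

z = -2.2361 or z = -1 or z = 1 or z = 2.2361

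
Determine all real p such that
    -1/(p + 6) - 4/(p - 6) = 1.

Multiply both sides by (p + 6)(p - 6):
-(p - 6) - 4(p + 6) = (p + 6)(p - 6).
Expand and collect terms: p^2 + 5p - 18 = 0.
By the quadratic formula, p = (-5 +/- sqrt(97)) / 2, so p ~= 2.4244 or p ~= -7.4244.
Neither value makes a denominator zero (p != -6, p != 6), so both are valid.

p = -7.4244 or p = 2.4244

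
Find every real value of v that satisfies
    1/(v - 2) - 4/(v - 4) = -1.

v = 1.6277 or v = 7.3723

Multiply both sides by (v - 2)(v - 4):
(v - 4) - 4(v - 2) = -(v - 2)(v - 4).
Expand and collect terms: -v² + 9v - 12 = 0.
By the quadratic formula, v = (-9 ± √33) / -2, so v ≈ 1.6277 or v ≈ 7.3723.
Neither value makes a denominator zero (v ≠ 2, v ≠ 4), so both are valid.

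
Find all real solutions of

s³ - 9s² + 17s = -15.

s = -0.6458 or s = 4.6458 or s = 5

Rearrange: s³ - 9s² + 17s + 15 = 0.
Possible rational roots are divisors of 15. Testing s = 5 gives 0, so (s - 5) is a factor.
Divide: s³ - 9s² + 17s + 15 = (s - 5)(s² - 4s - 3).
Apply the quadratic formula to s² - 4s - 3 = 0: s = (4 ± √28)/2, i.e. s ≈ 4.6458 or s ≈ -0.6458.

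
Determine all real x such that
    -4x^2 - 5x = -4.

Rearrange to standard form: -4x^2 - 5x + 4 = 0.
Discriminant: (-5)^2 - 4*(-4)*4 = 89.
Quadratic formula: x = (5 +/- sqrt(89)) / (-8).
So x = -sqrt(89)/8 - 5/8 ~= -1.8042 or x = -5/8 + sqrt(89)/8 ~= 0.5542.

x = -1.8042 or x = 0.5542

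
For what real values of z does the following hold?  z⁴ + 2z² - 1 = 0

Let u = z². The equation becomes u² + 2u - 1 = 0.
By the quadratic formula, u = -1 + √(2) or u = -√(2) - 1.
z² = -1 + √(2) gives z = ±√(-1 + √(2)) ≈ ±0.6436.
z² = -√(2) - 1 < 0 has no real solution.

z = -0.6436 or z = 0.6436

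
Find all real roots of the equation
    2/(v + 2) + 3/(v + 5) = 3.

Multiply both sides by (v + 2)(v + 5):
2(v + 5) + 3(v + 2) = 3(v + 2)(v + 5).
Expand and collect terms: 3v^2 + 16v + 14 = 0.
By the quadratic formula, v = (-16 +/- sqrt(88)) / 6, so v ~= -1.1032 or v ~= -4.2301.
Neither value makes a denominator zero (v != -2, v != -5), so both are valid.

v = -4.2301 or v = -1.1032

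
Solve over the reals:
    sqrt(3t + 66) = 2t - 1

t = 5

Square both sides: 3t + 66 = (2t - 1)^2.
Expand and rearrange: 4t^2 - 7t - 65 = 0.
Solving gives t = 5 or t = -3.25.
Check each candidate in the original equation:
  t = 5: sqrt(81) = 9, while 2t - 1 = 9 — valid.
  t = -3.25: sqrt(56.25) = 7.5, while 2t - 1 = -7.5 — extraneous.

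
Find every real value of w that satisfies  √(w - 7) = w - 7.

w = 7 or w = 8

Square both sides: w - 7 = (w - 7)².
Expand and rearrange: w² - 15w + 56 = 0.
Solving gives w = 8 or w = 7.
Check each candidate in the original equation:
  w = 8: √(1) = 1, while w - 7 = 1 — valid.
  w = 7: √(0) = 0, while w - 7 = 0 — valid.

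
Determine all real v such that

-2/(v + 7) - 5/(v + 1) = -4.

Multiply both sides by (v + 7)(v + 1):
-2(v + 1) - 5(v + 7) = -4(v + 7)(v + 1).
Expand and collect terms: -4v² - 25v + 9 = 0.
By the quadratic formula, v = (25 ± √769) / -8, so v ≈ -6.5914 or v ≈ 0.3414.
Neither value makes a denominator zero (v ≠ -7, v ≠ -1), so both are valid.

v = -6.5914 or v = 0.3414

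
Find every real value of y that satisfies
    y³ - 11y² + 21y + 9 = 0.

Possible rational roots are divisors of 9. Testing y = 3 gives 0, so (y - 3) is a factor.
Divide: y³ - 11y² + 21y + 9 = (y - 3)(y² - 8y - 3).
Apply the quadratic formula to y² - 8y - 3 = 0: y = (8 ± √76)/2, i.e. y ≈ 8.3589 or y ≈ -0.3589.

y = -0.3589 or y = 3 or y = 8.3589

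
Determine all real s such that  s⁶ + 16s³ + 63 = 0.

Let u = s³. The equation becomes u² + 16u + 63 = 0.
Factor: (u + 9)(u + 7) = 0, so u = -9 or u = -7.
s³ = -9 gives s = -∛(9) ≈ -2.0801.
s³ = -7 gives s = -∛(7) ≈ -1.9129.

s = -2.0801 or s = -1.9129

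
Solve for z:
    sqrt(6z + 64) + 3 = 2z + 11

z = 0

Isolate the radical: sqrt(6z + 64) = 2z + 8.
Square both sides: 6z + 64 = (2z + 8)^2.
Expand and rearrange: 4z^2 + 26z = 0.
Solving gives z = 0 or z = -6.5.
Check each candidate in the original equation:
  z = 0: sqrt(64) = 8, while 2z + 8 = 8 — valid.
  z = -6.5: sqrt(25) = 5, while 2z + 8 = -5 — extraneous.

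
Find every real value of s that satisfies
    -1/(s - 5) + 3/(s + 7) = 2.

Multiply both sides by (s - 5)(s + 7):
-(s + 7) + 3(s - 5) = 2(s - 5)(s + 7).
Expand and collect terms: 2s^2 + 2s - 48 = 0.
By the quadratic formula, s = (-2 +/- sqrt(388)) / 4, so s ~= 4.4244 or s ~= -5.4244.
Neither value makes a denominator zero (s != 5, s != -7), so both are valid.

s = -5.4244 or s = 4.4244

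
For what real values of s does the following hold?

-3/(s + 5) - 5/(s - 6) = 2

Multiply both sides by (s + 5)(s - 6):
-3(s - 6) - 5(s + 5) = 2(s + 5)(s - 6).
Expand and collect terms: 2s² + 6s - 53 = 0.
By the quadratic formula, s = (-6 ± √460) / 4, so s ≈ 3.8619 or s ≈ -6.8619.
Neither value makes a denominator zero (s ≠ -5, s ≠ 6), so both are valid.

s = -6.8619 or s = 3.8619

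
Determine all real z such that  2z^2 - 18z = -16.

Bring every term to one side: 2z^2 - 18z + 16 = 0.
Factor: 2(z - 1)(z - 8) = 0.
So z = 1 or z = 8.

z = 1 or z = 8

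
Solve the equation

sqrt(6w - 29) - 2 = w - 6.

w = 5 or w = 9

Isolate the radical: sqrt(6w - 29) = w - 4.
Square both sides: 6w - 29 = (w - 4)^2.
Expand and rearrange: w^2 - 14w + 45 = 0.
Solving gives w = 9 or w = 5.
Check each candidate in the original equation:
  w = 9: sqrt(25) = 5, while w - 4 = 5 — valid.
  w = 5: sqrt(1) = 1, while w - 4 = 1 — valid.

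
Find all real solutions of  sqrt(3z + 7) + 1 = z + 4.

Isolate the radical: sqrt(3z + 7) = z + 3.
Square both sides: 3z + 7 = (z + 3)^2.
Expand and rearrange: z^2 + 3z + 2 = 0.
Solving gives z = -1 or z = -2.
Check each candidate in the original equation:
  z = -1: sqrt(4) = 2, while z + 3 = 2 — valid.
  z = -2: sqrt(1) = 1, while z + 3 = 1 — valid.

z = -2 or z = -1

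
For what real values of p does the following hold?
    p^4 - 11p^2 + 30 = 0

Let u = p^2. The equation becomes u^2 - 11u + 30 = 0.
Factor: (u - 5)(u - 6) = 0, so u = 5 or u = 6.
p^2 = 5 gives p = +/-sqrt(5) ~= +/-2.2361.
p^2 = 6 gives p = +/-sqrt(6) ~= +/-2.4495.

p = -2.4495 or p = -2.2361 or p = 2.2361 or p = 2.4495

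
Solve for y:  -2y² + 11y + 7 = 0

y = -0.576 or y = 6.076

Discriminant: (11)² − 4·(-2)·7 = 177.
Quadratic formula: y = (-11 ± √177) / (-4).
So y = 11/4 - √(177)/4 ≈ -0.576 or y = 11/4 + √(177)/4 ≈ 6.076.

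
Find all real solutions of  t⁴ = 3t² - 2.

Let u = t². The equation becomes u² - 3u + 2 = 0.
Factor: (u - 2)(u - 1) = 0, so u = 2 or u = 1.
t² = 2 gives t = ±√(2) ≈ ±1.4142.
t² = 1 gives t = ±1.

t = -1.4142 or t = -1 or t = 1 or t = 1.4142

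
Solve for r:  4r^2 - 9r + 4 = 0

Discriminant: (-9)^2 - 4*4*4 = 17.
Quadratic formula: r = (9 +/- sqrt(17)) / 8.
So r = sqrt(17)/8 + 9/8 ~= 1.6404 or r = 9/8 - sqrt(17)/8 ~= 0.6096.

r = 0.6096 or r = 1.6404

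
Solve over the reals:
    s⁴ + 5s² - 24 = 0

s = -1.7321 or s = 1.7321

Let u = s². The equation becomes u² + 5u - 24 = 0.
Factor: (u + 8)(u - 3) = 0, so u = -8 or u = 3.
s² = -8 < 0 has no real solution.
s² = 3 gives s = ±√(3) ≈ ±1.7321.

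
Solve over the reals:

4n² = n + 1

n = -0.3904 or n = 0.6404

Rearrange to standard form: 4n² - n - 1 = 0.
Discriminant: (-1)² − 4·4·(-1) = 17.
Quadratic formula: n = (1 ± √17) / 8.
So n = 1/8 + √(17)/8 ≈ 0.6404 or n = 1/8 - √(17)/8 ≈ -0.3904.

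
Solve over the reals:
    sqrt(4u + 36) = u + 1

u = 7

Square both sides: 4u + 36 = (u + 1)^2.
Expand and rearrange: u^2 - 2u - 35 = 0.
Solving gives u = 7 or u = -5.
Check each candidate in the original equation:
  u = 7: sqrt(64) = 8, while u + 1 = 8 — valid.
  u = -5: sqrt(16) = 4, while u + 1 = -4 — extraneous.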